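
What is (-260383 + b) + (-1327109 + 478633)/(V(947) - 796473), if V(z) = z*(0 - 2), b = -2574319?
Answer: -2263131683158/798367 ≈ -2.8347e+6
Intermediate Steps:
V(z) = -2*z (V(z) = z*(-2) = -2*z)
(-260383 + b) + (-1327109 + 478633)/(V(947) - 796473) = (-260383 - 2574319) + (-1327109 + 478633)/(-2*947 - 796473) = -2834702 - 848476/(-1894 - 796473) = -2834702 - 848476/(-798367) = -2834702 - 848476*(-1/798367) = -2834702 + 848476/798367 = -2263131683158/798367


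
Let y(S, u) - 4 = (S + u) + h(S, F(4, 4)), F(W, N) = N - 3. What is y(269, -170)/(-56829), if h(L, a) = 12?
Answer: -115/56829 ≈ -0.0020236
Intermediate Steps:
F(W, N) = -3 + N
y(S, u) = 16 + S + u (y(S, u) = 4 + ((S + u) + 12) = 4 + (12 + S + u) = 16 + S + u)
y(269, -170)/(-56829) = (16 + 269 - 170)/(-56829) = 115*(-1/56829) = -115/56829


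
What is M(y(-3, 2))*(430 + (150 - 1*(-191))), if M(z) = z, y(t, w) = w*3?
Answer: 4626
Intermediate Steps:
y(t, w) = 3*w
M(y(-3, 2))*(430 + (150 - 1*(-191))) = (3*2)*(430 + (150 - 1*(-191))) = 6*(430 + (150 + 191)) = 6*(430 + 341) = 6*771 = 4626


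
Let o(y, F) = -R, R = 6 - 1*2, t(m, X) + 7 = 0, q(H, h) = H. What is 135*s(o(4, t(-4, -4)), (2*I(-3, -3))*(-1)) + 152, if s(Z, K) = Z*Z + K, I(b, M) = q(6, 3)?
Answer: 692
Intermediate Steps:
t(m, X) = -7 (t(m, X) = -7 + 0 = -7)
R = 4 (R = 6 - 2 = 4)
I(b, M) = 6
o(y, F) = -4 (o(y, F) = -1*4 = -4)
s(Z, K) = K + Z² (s(Z, K) = Z² + K = K + Z²)
135*s(o(4, t(-4, -4)), (2*I(-3, -3))*(-1)) + 152 = 135*((2*6)*(-1) + (-4)²) + 152 = 135*(12*(-1) + 16) + 152 = 135*(-12 + 16) + 152 = 135*4 + 152 = 540 + 152 = 692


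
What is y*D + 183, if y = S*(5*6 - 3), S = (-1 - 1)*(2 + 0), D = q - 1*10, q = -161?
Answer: 18651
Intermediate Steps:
D = -171 (D = -161 - 1*10 = -161 - 10 = -171)
S = -4 (S = -2*2 = -4)
y = -108 (y = -4*(5*6 - 3) = -4*(30 - 3) = -4*27 = -108)
y*D + 183 = -108*(-171) + 183 = 18468 + 183 = 18651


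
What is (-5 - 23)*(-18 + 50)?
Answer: -896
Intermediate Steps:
(-5 - 23)*(-18 + 50) = -28*32 = -896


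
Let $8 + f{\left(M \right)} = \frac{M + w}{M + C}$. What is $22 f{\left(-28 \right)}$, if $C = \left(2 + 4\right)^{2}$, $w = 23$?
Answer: $- \frac{759}{4} \approx -189.75$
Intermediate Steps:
$C = 36$ ($C = 6^{2} = 36$)
$f{\left(M \right)} = -8 + \frac{23 + M}{36 + M}$ ($f{\left(M \right)} = -8 + \frac{M + 23}{M + 36} = -8 + \frac{23 + M}{36 + M}$)
$22 f{\left(-28 \right)} = 22 \frac{-265 - -196}{36 - 28} = 22 \frac{-265 + 196}{8} = 22 \cdot \frac{1}{8} \left(-69\right) = 22 \left(- \frac{69}{8}\right) = - \frac{759}{4}$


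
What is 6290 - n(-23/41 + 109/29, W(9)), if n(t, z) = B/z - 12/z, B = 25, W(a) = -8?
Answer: 50333/8 ≈ 6291.6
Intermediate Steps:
n(t, z) = 13/z (n(t, z) = 25/z - 12/z = 13/z)
6290 - n(-23/41 + 109/29, W(9)) = 6290 - 13/(-8) = 6290 - 13*(-1)/8 = 6290 - 1*(-13/8) = 6290 + 13/8 = 50333/8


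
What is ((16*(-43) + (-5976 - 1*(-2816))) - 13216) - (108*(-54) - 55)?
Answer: -11177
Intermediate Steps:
((16*(-43) + (-5976 - 1*(-2816))) - 13216) - (108*(-54) - 55) = ((-688 + (-5976 + 2816)) - 13216) - (-5832 - 55) = ((-688 - 3160) - 13216) - 1*(-5887) = (-3848 - 13216) + 5887 = -17064 + 5887 = -11177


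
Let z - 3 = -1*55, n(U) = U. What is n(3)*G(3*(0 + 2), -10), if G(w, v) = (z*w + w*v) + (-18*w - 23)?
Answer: -1509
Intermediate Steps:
z = -52 (z = 3 - 1*55 = 3 - 55 = -52)
G(w, v) = -23 - 70*w + v*w (G(w, v) = (-52*w + w*v) + (-18*w - 23) = (-52*w + v*w) + (-23 - 18*w) = -23 - 70*w + v*w)
n(3)*G(3*(0 + 2), -10) = 3*(-23 - 210*(0 + 2) - 30*(0 + 2)) = 3*(-23 - 210*2 - 30*2) = 3*(-23 - 70*6 - 10*6) = 3*(-23 - 420 - 60) = 3*(-503) = -1509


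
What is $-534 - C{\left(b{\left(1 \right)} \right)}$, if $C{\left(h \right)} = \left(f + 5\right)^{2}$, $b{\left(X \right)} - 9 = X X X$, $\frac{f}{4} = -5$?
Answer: $-759$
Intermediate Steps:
$f = -20$ ($f = 4 \left(-5\right) = -20$)
$b{\left(X \right)} = 9 + X^{3}$ ($b{\left(X \right)} = 9 + X X X = 9 + X^{2} X = 9 + X^{3}$)
$C{\left(h \right)} = 225$ ($C{\left(h \right)} = \left(-20 + 5\right)^{2} = \left(-15\right)^{2} = 225$)
$-534 - C{\left(b{\left(1 \right)} \right)} = -534 - 225 = -759$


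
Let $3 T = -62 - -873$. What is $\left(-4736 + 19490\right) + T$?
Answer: $\frac{45073}{3} \approx 15024.0$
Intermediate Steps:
$T = \frac{811}{3}$ ($T = \frac{-62 - -873}{3} = \frac{-62 + 873}{3} = \frac{1}{3} \cdot 811 = \frac{811}{3} \approx 270.33$)
$\left(-4736 + 19490\right) + T = \left(-4736 + 19490\right) + \frac{811}{3} = 14754 + \frac{811}{3} = \frac{45073}{3}$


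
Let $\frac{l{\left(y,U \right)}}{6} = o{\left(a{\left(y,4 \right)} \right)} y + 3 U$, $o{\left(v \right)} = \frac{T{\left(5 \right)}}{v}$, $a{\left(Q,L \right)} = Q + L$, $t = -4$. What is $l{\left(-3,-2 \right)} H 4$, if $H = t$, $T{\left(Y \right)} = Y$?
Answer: $2016$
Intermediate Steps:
$a{\left(Q,L \right)} = L + Q$
$H = -4$
$o{\left(v \right)} = \frac{5}{v}$
$l{\left(y,U \right)} = 18 U + \frac{30 y}{4 + y}$ ($l{\left(y,U \right)} = 6 \left(\frac{5}{4 + y} y + 3 U\right) = 6 \left(\frac{5 y}{4 + y} + 3 U\right) = 6 \left(3 U + \frac{5 y}{4 + y}\right) = 18 U + \frac{30 y}{4 + y}$)
$l{\left(-3,-2 \right)} H 4 = \frac{6 \left(5 \left(-3\right) + 3 \left(-2\right) \left(4 - 3\right)\right)}{4 - 3} \left(-4\right) 4 = \frac{6 \left(-15 + 3 \left(-2\right) 1\right)}{1} \left(-4\right) 4 = 6 \cdot 1 \left(-15 - 6\right) \left(-4\right) 4 = 6 \cdot 1 \left(-21\right) \left(-4\right) 4 = \left(-126\right) \left(-4\right) 4 = 504 \cdot 4 = 2016$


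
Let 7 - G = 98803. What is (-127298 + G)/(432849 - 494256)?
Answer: 226094/61407 ≈ 3.6819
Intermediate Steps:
G = -98796 (G = 7 - 1*98803 = 7 - 98803 = -98796)
(-127298 + G)/(432849 - 494256) = (-127298 - 98796)/(432849 - 494256) = -226094/(-61407) = -226094*(-1/61407) = 226094/61407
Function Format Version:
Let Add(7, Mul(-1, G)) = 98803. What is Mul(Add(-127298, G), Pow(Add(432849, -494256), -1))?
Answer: Rational(226094, 61407) ≈ 3.6819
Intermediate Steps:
G = -98796 (G = Add(7, Mul(-1, 98803)) = Add(7, -98803) = -98796)
Mul(Add(-127298, G), Pow(Add(432849, -494256), -1)) = Mul(Add(-127298, -98796), Pow(Add(432849, -494256), -1)) = Mul(-226094, Pow(-61407, -1)) = Mul(-226094, Rational(-1, 61407)) = Rational(226094, 61407)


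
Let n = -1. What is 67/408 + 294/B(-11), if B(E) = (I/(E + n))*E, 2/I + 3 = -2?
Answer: -3597823/4488 ≈ -801.65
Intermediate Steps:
I = -⅖ (I = 2/(-3 - 2) = 2/(-5) = 2*(-⅕) = -⅖ ≈ -0.40000)
B(E) = -2*E/(5*(-1 + E)) (B(E) = (-2/(5*(E - 1)))*E = (-2/(5*(-1 + E)))*E = -2*E/(5*(-1 + E)))
67/408 + 294/B(-11) = 67/408 + 294/((-2*(-11)/(-5 + 5*(-11)))) = 67*(1/408) + 294/((-2*(-11)/(-5 - 55))) = 67/408 + 294/((-2*(-11)/(-60))) = 67/408 + 294/((-2*(-11)*(-1/60))) = 67/408 + 294/(-11/30) = 67/408 + 294*(-30/11) = 67/408 - 8820/11 = -3597823/4488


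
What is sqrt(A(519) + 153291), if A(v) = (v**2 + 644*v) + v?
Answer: sqrt(757407) ≈ 870.29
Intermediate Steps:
A(v) = v**2 + 645*v
sqrt(A(519) + 153291) = sqrt(519*(645 + 519) + 153291) = sqrt(519*1164 + 153291) = sqrt(604116 + 153291) = sqrt(757407)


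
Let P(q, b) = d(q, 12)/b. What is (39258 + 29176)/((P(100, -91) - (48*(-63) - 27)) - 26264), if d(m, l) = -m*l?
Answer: -6227494/2111183 ≈ -2.9498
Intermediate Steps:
d(m, l) = -l*m
P(q, b) = -12*q/b (P(q, b) = (-1*12*q)/b = (-12*q)/b = -12*q/b)
(39258 + 29176)/((P(100, -91) - (48*(-63) - 27)) - 26264) = (39258 + 29176)/((-12*100/(-91) - (48*(-63) - 27)) - 26264) = 68434/((-12*100*(-1/91) - (-3024 - 27)) - 26264) = 68434/((1200/91 - 1*(-3051)) - 26264) = 68434/((1200/91 + 3051) - 26264) = 68434/(278841/91 - 26264) = 68434/(-2111183/91) = 68434*(-91/2111183) = -6227494/2111183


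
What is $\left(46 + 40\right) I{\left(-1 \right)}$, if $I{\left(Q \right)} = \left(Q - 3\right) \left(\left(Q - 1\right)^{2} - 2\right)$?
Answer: $-688$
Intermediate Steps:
$I{\left(Q \right)} = \left(-3 + Q\right) \left(-2 + \left(-1 + Q\right)^{2}\right)$ ($I{\left(Q \right)} = \left(-3 + Q\right) \left(\left(-1 + Q\right)^{2} - 2\right) = \left(-3 + Q\right) \left(-2 + \left(-1 + Q\right)^{2}\right)$)
$\left(46 + 40\right) I{\left(-1 \right)} = \left(46 + 40\right) \left(3 + \left(-1\right)^{3} - 5 \left(-1\right)^{2} + 5 \left(-1\right)\right) = 86 \left(3 - 1 - 5 - 5\right) = 86 \left(-8\right) = -688$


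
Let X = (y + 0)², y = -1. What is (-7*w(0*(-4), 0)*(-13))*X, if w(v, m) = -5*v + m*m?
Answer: 0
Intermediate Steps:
w(v, m) = m² - 5*v (w(v, m) = -5*v + m² = m² - 5*v)
X = 1 (X = (-1 + 0)² = (-1)² = 1)
(-7*w(0*(-4), 0)*(-13))*X = (-7*(0² - 0*(-4))*(-13))*1 = (-7*(0 - 5*0)*(-13))*1 = (-7*(0 + 0)*(-13))*1 = (-7*0*(-13))*1 = (0*(-13))*1 = 0*1 = 0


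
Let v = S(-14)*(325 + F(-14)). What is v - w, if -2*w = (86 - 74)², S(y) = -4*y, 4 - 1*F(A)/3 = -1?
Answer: 19112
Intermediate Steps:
F(A) = 15 (F(A) = 12 - 3*(-1) = 12 + 3 = 15)
v = 19040 (v = (-4*(-14))*(325 + 15) = 56*340 = 19040)
w = -72 (w = -(86 - 74)²/2 = -½*12² = -½*144 = -72)
v - w = 19040 - 1*(-72) = 19040 + 72 = 19112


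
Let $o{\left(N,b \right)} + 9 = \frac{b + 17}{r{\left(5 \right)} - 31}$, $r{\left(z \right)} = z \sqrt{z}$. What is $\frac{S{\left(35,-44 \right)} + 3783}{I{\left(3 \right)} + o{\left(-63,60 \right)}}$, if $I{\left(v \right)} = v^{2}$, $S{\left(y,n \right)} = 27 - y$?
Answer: $- \frac{117025}{77} + \frac{18875 \sqrt{5}}{77} \approx -971.68$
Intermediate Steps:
$r{\left(z \right)} = z^{\frac{3}{2}}$
$o{\left(N,b \right)} = -9 + \frac{17 + b}{-31 + 5 \sqrt{5}}$ ($o{\left(N,b \right)} = -9 + \frac{b + 17}{5^{\frac{3}{2}} - 31} = -9 + \frac{17 + b}{5 \sqrt{5} - 31} = -9 + \frac{17 + b}{-31 + 5 \sqrt{5}}$)
$\frac{S{\left(35,-44 \right)} + 3783}{I{\left(3 \right)} + o{\left(-63,60 \right)}} = \frac{\left(27 - 35\right) + 3783}{3^{2} - \left(\frac{901}{76} + \frac{35 \sqrt{5}}{76}\right)} = \frac{\left(27 - 35\right) + 3783}{9 - \left(\frac{901}{76} + \frac{35 \sqrt{5}}{76}\right)} = \frac{-8 + 3783}{9 - \left(\frac{901}{76} + \frac{35 \sqrt{5}}{76}\right)} = \frac{3775}{- \frac{217}{76} - \frac{35 \sqrt{5}}{76}}$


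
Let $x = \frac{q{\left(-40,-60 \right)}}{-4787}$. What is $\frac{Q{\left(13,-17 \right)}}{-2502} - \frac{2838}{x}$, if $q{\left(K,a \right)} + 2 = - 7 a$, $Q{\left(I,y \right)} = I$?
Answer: $\frac{1545042299}{47538} \approx 32501.0$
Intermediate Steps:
$q{\left(K,a \right)} = -2 - 7 a$
$x = - \frac{418}{4787}$ ($x = \frac{-2 - -420}{-4787} = \left(-2 + 420\right) \left(- \frac{1}{4787}\right) = 418 \left(- \frac{1}{4787}\right) = - \frac{418}{4787} \approx -0.08732$)
$\frac{Q{\left(13,-17 \right)}}{-2502} - \frac{2838}{x} = \frac{13}{-2502} - \frac{2838}{- \frac{418}{4787}} = 13 \left(- \frac{1}{2502}\right) - - \frac{617523}{19} = - \frac{13}{2502} + \frac{617523}{19} = \frac{1545042299}{47538}$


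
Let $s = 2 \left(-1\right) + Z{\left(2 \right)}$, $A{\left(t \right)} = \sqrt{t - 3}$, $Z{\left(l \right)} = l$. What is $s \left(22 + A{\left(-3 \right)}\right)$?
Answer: $0$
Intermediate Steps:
$A{\left(t \right)} = \sqrt{-3 + t}$
$s = 0$ ($s = 2 \left(-1\right) + 2 = -2 + 2 = 0$)
$s \left(22 + A{\left(-3 \right)}\right) = 0 \left(22 + \sqrt{-3 - 3}\right) = 0 \left(22 + \sqrt{-6}\right) = 0 \left(22 + i \sqrt{6}\right) = 0$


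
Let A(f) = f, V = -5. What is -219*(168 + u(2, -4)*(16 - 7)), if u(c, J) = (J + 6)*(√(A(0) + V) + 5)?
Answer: -56502 - 3942*I*√5 ≈ -56502.0 - 8814.6*I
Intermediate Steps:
u(c, J) = (5 + I*√5)*(6 + J) (u(c, J) = (J + 6)*(√(0 - 5) + 5) = (6 + J)*(√(-5) + 5) = (6 + J)*(I*√5 + 5) = (6 + J)*(5 + I*√5) = (5 + I*√5)*(6 + J))
-219*(168 + u(2, -4)*(16 - 7)) = -219*(168 + (30 + 5*(-4) + 6*I*√5 + I*(-4)*√5)*(16 - 7)) = -219*(168 + (30 - 20 + 6*I*√5 - 4*I*√5)*9) = -219*(168 + (10 + 2*I*√5)*9) = -219*(168 + (90 + 18*I*√5)) = -219*(258 + 18*I*√5) = -56502 - 3942*I*√5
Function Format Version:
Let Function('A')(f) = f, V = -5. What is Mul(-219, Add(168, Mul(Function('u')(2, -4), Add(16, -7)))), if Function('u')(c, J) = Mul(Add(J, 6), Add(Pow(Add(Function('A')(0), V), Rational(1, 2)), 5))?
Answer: Add(-56502, Mul(-3942, I, Pow(5, Rational(1, 2)))) ≈ Add(-56502., Mul(-8814.6, I))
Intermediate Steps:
Function('u')(c, J) = Mul(Add(5, Mul(I, Pow(5, Rational(1, 2)))), Add(6, J)) (Function('u')(c, J) = Mul(Add(J, 6), Add(Pow(Add(0, -5), Rational(1, 2)), 5)) = Mul(Add(6, J), Add(Pow(-5, Rational(1, 2)), 5)) = Mul(Add(6, J), Add(Mul(I, Pow(5, Rational(1, 2))), 5)) = Mul(Add(6, J), Add(5, Mul(I, Pow(5, Rational(1, 2))))) = Mul(Add(5, Mul(I, Pow(5, Rational(1, 2)))), Add(6, J)))
Mul(-219, Add(168, Mul(Function('u')(2, -4), Add(16, -7)))) = Mul(-219, Add(168, Mul(Add(30, Mul(5, -4), Mul(6, I, Pow(5, Rational(1, 2))), Mul(I, -4, Pow(5, Rational(1, 2)))), Add(16, -7)))) = Mul(-219, Add(168, Mul(Add(30, -20, Mul(6, I, Pow(5, Rational(1, 2))), Mul(-4, I, Pow(5, Rational(1, 2)))), 9))) = Mul(-219, Add(168, Mul(Add(10, Mul(2, I, Pow(5, Rational(1, 2)))), 9))) = Mul(-219, Add(168, Add(90, Mul(18, I, Pow(5, Rational(1, 2)))))) = Mul(-219, Add(258, Mul(18, I, Pow(5, Rational(1, 2))))) = Add(-56502, Mul(-3942, I, Pow(5, Rational(1, 2))))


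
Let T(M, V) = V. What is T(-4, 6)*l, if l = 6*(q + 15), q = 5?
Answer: 720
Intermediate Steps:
l = 120 (l = 6*(5 + 15) = 6*20 = 120)
T(-4, 6)*l = 6*120 = 720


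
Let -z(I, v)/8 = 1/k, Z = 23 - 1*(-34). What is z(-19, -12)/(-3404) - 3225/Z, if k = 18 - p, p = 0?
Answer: -8233406/145521 ≈ -56.579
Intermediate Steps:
Z = 57 (Z = 23 + 34 = 57)
k = 18 (k = 18 - 1*0 = 18 + 0 = 18)
z(I, v) = -4/9 (z(I, v) = -8/18 = -8*1/18 = -4/9)
z(-19, -12)/(-3404) - 3225/Z = -4/9/(-3404) - 3225/57 = -4/9*(-1/3404) - 3225*1/57 = 1/7659 - 1075/19 = -8233406/145521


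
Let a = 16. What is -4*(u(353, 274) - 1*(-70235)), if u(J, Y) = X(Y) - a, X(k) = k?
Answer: -281972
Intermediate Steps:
u(J, Y) = -16 + Y (u(J, Y) = Y - 1*16 = Y - 16 = -16 + Y)
-4*(u(353, 274) - 1*(-70235)) = -4*((-16 + 274) - 1*(-70235)) = -4*(258 + 70235) = -4*70493 = -281972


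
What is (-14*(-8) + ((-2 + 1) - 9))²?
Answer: 10404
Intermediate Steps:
(-14*(-8) + ((-2 + 1) - 9))² = (112 + (-1 - 9))² = (112 - 10)² = 102² = 10404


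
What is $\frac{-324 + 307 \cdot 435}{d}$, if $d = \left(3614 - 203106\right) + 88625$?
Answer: $- \frac{133221}{110867} \approx -1.2016$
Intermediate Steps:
$d = -110867$ ($d = -199492 + 88625 = -110867$)
$\frac{-324 + 307 \cdot 435}{d} = \frac{-324 + 307 \cdot 435}{-110867} = \left(-324 + 133545\right) \left(- \frac{1}{110867}\right) = 133221 \left(- \frac{1}{110867}\right) = - \frac{133221}{110867}$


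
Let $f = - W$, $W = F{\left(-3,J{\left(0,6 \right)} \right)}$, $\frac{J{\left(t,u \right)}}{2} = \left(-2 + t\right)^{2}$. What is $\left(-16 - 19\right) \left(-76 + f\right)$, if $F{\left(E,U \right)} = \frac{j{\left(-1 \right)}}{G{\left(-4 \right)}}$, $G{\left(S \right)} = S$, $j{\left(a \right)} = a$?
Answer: $\frac{10675}{4} \approx 2668.8$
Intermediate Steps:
$J{\left(t,u \right)} = 2 \left(-2 + t\right)^{2}$
$F{\left(E,U \right)} = \frac{1}{4}$ ($F{\left(E,U \right)} = - \frac{1}{-4} = \left(-1\right) \left(- \frac{1}{4}\right) = \frac{1}{4}$)
$W = \frac{1}{4} \approx 0.25$
$f = - \frac{1}{4}$ ($f = \left(-1\right) \frac{1}{4} = - \frac{1}{4} \approx -0.25$)
$\left(-16 - 19\right) \left(-76 + f\right) = \left(-16 - 19\right) \left(-76 - \frac{1}{4}\right) = \left(-16 - 19\right) \left(- \frac{305}{4}\right) = \left(-35\right) \left(- \frac{305}{4}\right) = \frac{10675}{4}$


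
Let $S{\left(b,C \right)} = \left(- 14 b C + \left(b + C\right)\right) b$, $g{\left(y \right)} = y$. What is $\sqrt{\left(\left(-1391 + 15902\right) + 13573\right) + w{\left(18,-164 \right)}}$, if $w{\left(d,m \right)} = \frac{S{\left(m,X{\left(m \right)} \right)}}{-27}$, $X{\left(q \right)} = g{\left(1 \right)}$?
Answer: $12 \sqrt{285} \approx 202.58$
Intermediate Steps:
$X{\left(q \right)} = 1$
$S{\left(b,C \right)} = b \left(C + b - 14 C b\right)$ ($S{\left(b,C \right)} = \left(- 14 C b + \left(C + b\right)\right) b = \left(C + b - 14 C b\right) b = b \left(C + b - 14 C b\right)$)
$w{\left(d,m \right)} = - \frac{m \left(1 - 13 m\right)}{27}$ ($w{\left(d,m \right)} = \frac{m \left(1 + m - 14 m\right)}{-27} = m \left(1 + m - 14 m\right) \left(- \frac{1}{27}\right) = m \left(1 - 13 m\right) \left(- \frac{1}{27}\right) = - \frac{m \left(1 - 13 m\right)}{27}$)
$\sqrt{\left(\left(-1391 + 15902\right) + 13573\right) + w{\left(18,-164 \right)}} = \sqrt{\left(\left(-1391 + 15902\right) + 13573\right) + \frac{1}{27} \left(-164\right) \left(-1 + 13 \left(-164\right)\right)} = \sqrt{\left(14511 + 13573\right) + \frac{1}{27} \left(-164\right) \left(-1 - 2132\right)} = \sqrt{28084 + \frac{1}{27} \left(-164\right) \left(-2133\right)} = \sqrt{28084 + 12956} = \sqrt{41040} = 12 \sqrt{285}$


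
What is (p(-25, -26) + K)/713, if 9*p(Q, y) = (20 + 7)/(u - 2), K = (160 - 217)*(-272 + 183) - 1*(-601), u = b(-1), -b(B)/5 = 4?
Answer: 124825/15686 ≈ 7.9577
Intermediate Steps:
b(B) = -20 (b(B) = -5*4 = -20)
u = -20
K = 5674 (K = -57*(-89) + 601 = 5073 + 601 = 5674)
p(Q, y) = -3/22 (p(Q, y) = ((20 + 7)/(-20 - 2))/9 = (27/(-22))/9 = (27*(-1/22))/9 = (⅑)*(-27/22) = -3/22)
(p(-25, -26) + K)/713 = (-3/22 + 5674)/713 = (1/713)*(124825/22) = 124825/15686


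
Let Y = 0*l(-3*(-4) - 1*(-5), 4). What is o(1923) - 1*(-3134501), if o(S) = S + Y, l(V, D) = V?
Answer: 3136424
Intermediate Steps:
Y = 0 (Y = 0*(-3*(-4) - 1*(-5)) = 0*(12 + 5) = 0*17 = 0)
o(S) = S (o(S) = S + 0 = S)
o(1923) - 1*(-3134501) = 1923 - 1*(-3134501) = 1923 + 3134501 = 3136424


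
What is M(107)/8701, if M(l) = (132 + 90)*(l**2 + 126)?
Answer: 2569650/8701 ≈ 295.33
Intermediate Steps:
M(l) = 27972 + 222*l**2 (M(l) = 222*(126 + l**2) = 27972 + 222*l**2)
M(107)/8701 = (27972 + 222*107**2)/8701 = (27972 + 222*11449)*(1/8701) = (27972 + 2541678)*(1/8701) = 2569650*(1/8701) = 2569650/8701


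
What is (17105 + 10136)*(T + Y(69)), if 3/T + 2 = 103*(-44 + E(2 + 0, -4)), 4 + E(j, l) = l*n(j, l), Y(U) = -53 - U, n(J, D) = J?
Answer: -19176111263/5770 ≈ -3.3234e+6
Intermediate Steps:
E(j, l) = -4 + j*l (E(j, l) = -4 + l*j = -4 + j*l)
T = -3/5770 (T = 3/(-2 + 103*(-44 + (-4 + (2 + 0)*(-4)))) = 3/(-2 + 103*(-44 + (-4 + 2*(-4)))) = 3/(-2 + 103*(-44 + (-4 - 8))) = 3/(-2 + 103*(-44 - 12)) = 3/(-2 + 103*(-56)) = 3/(-2 - 5768) = 3/(-5770) = 3*(-1/5770) = -3/5770 ≈ -0.00051993)
(17105 + 10136)*(T + Y(69)) = (17105 + 10136)*(-3/5770 + (-53 - 1*69)) = 27241*(-3/5770 + (-53 - 69)) = 27241*(-3/5770 - 122) = 27241*(-703943/5770) = -19176111263/5770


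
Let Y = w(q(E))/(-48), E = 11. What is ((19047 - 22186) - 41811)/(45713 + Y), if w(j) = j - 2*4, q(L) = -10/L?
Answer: -11866800/12068281 ≈ -0.98330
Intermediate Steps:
w(j) = -8 + j (w(j) = j - 8 = -8 + j)
Y = 49/264 (Y = (-8 - 10/11)/(-48) = (-8 - 10*1/11)*(-1/48) = (-8 - 10/11)*(-1/48) = -98/11*(-1/48) = 49/264 ≈ 0.18561)
((19047 - 22186) - 41811)/(45713 + Y) = ((19047 - 22186) - 41811)/(45713 + 49/264) = (-3139 - 41811)/(12068281/264) = -44950*264/12068281 = -11866800/12068281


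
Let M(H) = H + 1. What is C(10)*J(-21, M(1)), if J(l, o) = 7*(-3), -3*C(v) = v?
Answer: 70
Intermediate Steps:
M(H) = 1 + H
C(v) = -v/3
J(l, o) = -21
C(10)*J(-21, M(1)) = -⅓*10*(-21) = -10/3*(-21) = 70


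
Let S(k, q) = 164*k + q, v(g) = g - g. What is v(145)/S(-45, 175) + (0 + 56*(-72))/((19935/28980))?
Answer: -2596608/443 ≈ -5861.4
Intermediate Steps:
v(g) = 0
S(k, q) = q + 164*k
v(145)/S(-45, 175) + (0 + 56*(-72))/((19935/28980)) = 0/(175 + 164*(-45)) + (0 + 56*(-72))/((19935/28980)) = 0/(175 - 7380) + (0 - 4032)/((19935*(1/28980))) = 0/(-7205) - 4032/443/644 = 0*(-1/7205) - 4032*644/443 = 0 - 2596608/443 = -2596608/443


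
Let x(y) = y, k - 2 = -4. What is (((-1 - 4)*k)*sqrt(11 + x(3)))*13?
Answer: 130*sqrt(14) ≈ 486.42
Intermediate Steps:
k = -2 (k = 2 - 4 = -2)
(((-1 - 4)*k)*sqrt(11 + x(3)))*13 = (((-1 - 4)*(-2))*sqrt(11 + 3))*13 = ((-5*(-2))*sqrt(14))*13 = (10*sqrt(14))*13 = 130*sqrt(14)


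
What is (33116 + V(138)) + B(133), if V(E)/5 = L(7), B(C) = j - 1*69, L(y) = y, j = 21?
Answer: 33103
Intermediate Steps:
B(C) = -48 (B(C) = 21 - 1*69 = 21 - 69 = -48)
V(E) = 35 (V(E) = 5*7 = 35)
(33116 + V(138)) + B(133) = (33116 + 35) - 48 = 33151 - 48 = 33103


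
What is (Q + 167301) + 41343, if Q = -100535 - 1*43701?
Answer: 64408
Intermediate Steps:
Q = -144236 (Q = -100535 - 43701 = -144236)
(Q + 167301) + 41343 = (-144236 + 167301) + 41343 = 23065 + 41343 = 64408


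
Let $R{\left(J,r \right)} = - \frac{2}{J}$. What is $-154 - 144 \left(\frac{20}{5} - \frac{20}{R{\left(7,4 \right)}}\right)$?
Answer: $-10810$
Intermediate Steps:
$-154 - 144 \left(\frac{20}{5} - \frac{20}{R{\left(7,4 \right)}}\right) = -154 - 144 \left(\frac{20}{5} - \frac{20}{\left(-2\right) \frac{1}{7}}\right) = -154 - 144 \left(20 \cdot \frac{1}{5} - \frac{20}{\left(-2\right) \frac{1}{7}}\right) = -154 - 144 \left(4 - \frac{20}{- \frac{2}{7}}\right) = -154 - 144 \left(4 - -70\right) = -154 - 144 \left(4 + 70\right) = -154 - 10656 = -10810$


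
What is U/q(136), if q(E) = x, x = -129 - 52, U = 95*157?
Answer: -14915/181 ≈ -82.403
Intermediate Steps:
U = 14915
x = -181
q(E) = -181
U/q(136) = 14915/(-181) = 14915*(-1/181) = -14915/181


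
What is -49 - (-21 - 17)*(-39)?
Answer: -1531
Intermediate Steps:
-49 - (-21 - 17)*(-39) = -49 - 1*(-38)*(-39) = -49 + 38*(-39) = -49 - 1482 = -1531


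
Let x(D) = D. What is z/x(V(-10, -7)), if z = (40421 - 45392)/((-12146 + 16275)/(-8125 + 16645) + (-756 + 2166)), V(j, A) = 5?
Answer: -8470584/12017329 ≈ -0.70486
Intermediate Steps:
z = -42352920/12017329 (z = -4971/(4129/8520 + 1410) = -4971/12017329/8520 = -4971*8520/12017329 = -42352920/12017329 ≈ -3.5243)
z/x(V(-10, -7)) = -42352920/12017329/5 = -42352920/12017329*⅕ = -8470584/12017329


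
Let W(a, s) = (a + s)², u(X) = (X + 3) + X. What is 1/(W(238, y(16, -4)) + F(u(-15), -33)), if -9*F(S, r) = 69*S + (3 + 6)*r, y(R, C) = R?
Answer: 1/64756 ≈ 1.5443e-5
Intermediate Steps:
u(X) = 3 + 2*X (u(X) = (3 + X) + X = 3 + 2*X)
F(S, r) = -r - 23*S/3 (F(S, r) = -(69*S + (3 + 6)*r)/9 = -(69*S + 9*r)/9 = -(9*r + 69*S)/9 = -r - 23*S/3)
1/(W(238, y(16, -4)) + F(u(-15), -33)) = 1/((238 + 16)² + (-1*(-33) - 23*(3 + 2*(-15))/3)) = 1/(254² + (33 - 23*(3 - 30)/3)) = 1/(64516 + (33 - 23/3*(-27))) = 1/(64516 + (33 + 207)) = 1/(64516 + 240) = 1/64756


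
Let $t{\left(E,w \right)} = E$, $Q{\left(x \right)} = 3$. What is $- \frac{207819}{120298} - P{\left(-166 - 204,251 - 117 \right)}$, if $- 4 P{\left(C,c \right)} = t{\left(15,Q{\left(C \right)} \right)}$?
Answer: $\frac{486597}{240596} \approx 2.0225$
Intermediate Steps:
$P{\left(C,c \right)} = - \frac{15}{4}$ ($P{\left(C,c \right)} = \left(- \frac{1}{4}\right) 15 = - \frac{15}{4}$)
$- \frac{207819}{120298} - P{\left(-166 - 204,251 - 117 \right)} = - \frac{207819}{120298} - - \frac{15}{4} = \left(-207819\right) \frac{1}{120298} + \frac{15}{4} = - \frac{207819}{120298} + \frac{15}{4} = \frac{486597}{240596}$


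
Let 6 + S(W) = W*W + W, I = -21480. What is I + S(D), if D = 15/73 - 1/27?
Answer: -83468929130/3884841 ≈ -21486.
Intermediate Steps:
D = 332/1971 (D = 15*(1/73) - 1*1/27 = 15/73 - 1/27 = 332/1971 ≈ 0.16844)
S(W) = -6 + W + W² (S(W) = -6 + (W*W + W) = -6 + (W² + W) = -6 + (W + W²) = -6 + W + W²)
I + S(D) = -21480 + (-6 + 332/1971 + (332/1971)²) = -21480 + (-6 + 332/1971 + 110224/3884841) = -21480 - 22544450/3884841 = -83468929130/3884841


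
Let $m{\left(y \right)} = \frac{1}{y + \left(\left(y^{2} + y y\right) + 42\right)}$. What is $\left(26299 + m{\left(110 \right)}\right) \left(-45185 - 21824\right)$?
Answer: $- \frac{42914791582241}{24352} \approx -1.7623 \cdot 10^{9}$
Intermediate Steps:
$m{\left(y \right)} = \frac{1}{42 + y + 2 y^{2}}$ ($m{\left(y \right)} = \frac{1}{y + \left(\left(y^{2} + y^{2}\right) + 42\right)} = \frac{1}{y + \left(2 y^{2} + 42\right)} = \frac{1}{y + \left(42 + 2 y^{2}\right)} = \frac{1}{42 + y + 2 y^{2}}$)
$\left(26299 + m{\left(110 \right)}\right) \left(-45185 - 21824\right) = \left(26299 + \frac{1}{42 + 110 + 2 \cdot 110^{2}}\right) \left(-45185 - 21824\right) = \left(26299 + \frac{1}{42 + 110 + 2 \cdot 12100}\right) \left(-67009\right) = \left(26299 + \frac{1}{42 + 110 + 24200}\right) \left(-67009\right) = \left(26299 + \frac{1}{24352}\right) \left(-67009\right) = \frac{640433249}{24352} \left(-67009\right) = - \frac{42914791582241}{24352}$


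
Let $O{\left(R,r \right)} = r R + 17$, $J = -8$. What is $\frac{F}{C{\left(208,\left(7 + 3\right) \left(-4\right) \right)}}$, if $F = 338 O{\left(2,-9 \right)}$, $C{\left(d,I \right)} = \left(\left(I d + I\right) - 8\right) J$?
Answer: $- \frac{169}{33472} \approx -0.005049$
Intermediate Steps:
$C{\left(d,I \right)} = 64 - 8 I - 8 I d$ ($C{\left(d,I \right)} = \left(\left(I d + I\right) - 8\right) \left(-8\right) = \left(\left(I + I d\right) - 8\right) \left(-8\right) = \left(-8 + I + I d\right) \left(-8\right) = 64 - 8 I - 8 I d$)
$O{\left(R,r \right)} = 17 + R r$ ($O{\left(R,r \right)} = R r + 17 = 17 + R r$)
$F = -338$ ($F = 338 \left(17 + 2 \left(-9\right)\right) = 338 \left(17 - 18\right) = 338 \left(-1\right) = -338$)
$\frac{F}{C{\left(208,\left(7 + 3\right) \left(-4\right) \right)}} = - \frac{338}{64 - 8 \left(7 + 3\right) \left(-4\right) - 8 \left(7 + 3\right) \left(-4\right) 208} = - \frac{338}{64 - 8 \cdot 10 \left(-4\right) - 8 \cdot 10 \left(-4\right) 208} = - \frac{338}{64 - -320 - \left(-320\right) 208} = - \frac{338}{64 + 320 + 66560} = - \frac{338}{66944} = \left(-338\right) \frac{1}{66944} = - \frac{169}{33472}$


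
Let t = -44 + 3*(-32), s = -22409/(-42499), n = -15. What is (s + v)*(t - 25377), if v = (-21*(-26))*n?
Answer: 8881048980317/42499 ≈ 2.0897e+8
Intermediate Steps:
s = 22409/42499 (s = -22409*(-1/42499) = 22409/42499 ≈ 0.52728)
t = -140 (t = -44 - 96 = -140)
v = -8190 (v = -21*(-26)*(-15) = 546*(-15) = -8190)
(s + v)*(t - 25377) = (22409/42499 - 8190)*(-140 - 25377) = -348044401/42499*(-25517) = 8881048980317/42499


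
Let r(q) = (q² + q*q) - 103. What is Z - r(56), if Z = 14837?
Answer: 8668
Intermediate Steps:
r(q) = -103 + 2*q² (r(q) = (q² + q²) - 103 = 2*q² - 103 = -103 + 2*q²)
Z - r(56) = 14837 - (-103 + 2*56²) = 14837 - (-103 + 2*3136) = 14837 - (-103 + 6272) = 14837 - 1*6169 = 14837 - 6169 = 8668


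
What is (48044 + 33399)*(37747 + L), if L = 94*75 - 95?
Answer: 3640664986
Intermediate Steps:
L = 6955 (L = 7050 - 95 = 6955)
(48044 + 33399)*(37747 + L) = (48044 + 33399)*(37747 + 6955) = 81443*44702 = 3640664986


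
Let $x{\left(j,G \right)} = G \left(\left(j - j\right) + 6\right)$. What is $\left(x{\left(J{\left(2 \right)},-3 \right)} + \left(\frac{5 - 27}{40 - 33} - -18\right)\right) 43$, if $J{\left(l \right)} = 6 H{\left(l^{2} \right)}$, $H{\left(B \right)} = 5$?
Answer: $- \frac{946}{7} \approx -135.14$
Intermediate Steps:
$J{\left(l \right)} = 30$ ($J{\left(l \right)} = 6 \cdot 5 = 30$)
$x{\left(j,G \right)} = 6 G$ ($x{\left(j,G \right)} = G \left(0 + 6\right) = G 6 = 6 G$)
$\left(x{\left(J{\left(2 \right)},-3 \right)} + \left(\frac{5 - 27}{40 - 33} - -18\right)\right) 43 = \left(6 \left(-3\right) + \left(\frac{5 - 27}{40 - 33} - -18\right)\right) 43 = \left(-18 + \left(- \frac{22}{7} + 18\right)\right) 43 = \left(-18 + \frac{104}{7}\right) 43 = \left(- \frac{22}{7}\right) 43 = - \frac{946}{7}$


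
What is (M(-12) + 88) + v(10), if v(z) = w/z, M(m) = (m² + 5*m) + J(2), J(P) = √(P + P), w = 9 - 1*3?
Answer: 873/5 ≈ 174.60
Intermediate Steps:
w = 6 (w = 9 - 3 = 6)
J(P) = √2*√P (J(P) = √(2*P) = √2*√P)
M(m) = 2 + m² + 5*m (M(m) = (m² + 5*m) + √2*√2 = (m² + 5*m) + 2 = 2 + m² + 5*m)
v(z) = 6/z
(M(-12) + 88) + v(10) = ((2 + (-12)² + 5*(-12)) + 88) + 6/10 = ((2 + 144 - 60) + 88) + 6*(⅒) = (86 + 88) + ⅗ = 174 + ⅗ = 873/5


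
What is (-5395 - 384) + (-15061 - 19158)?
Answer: -39998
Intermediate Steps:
(-5395 - 384) + (-15061 - 19158) = -5779 - 34219 = -39998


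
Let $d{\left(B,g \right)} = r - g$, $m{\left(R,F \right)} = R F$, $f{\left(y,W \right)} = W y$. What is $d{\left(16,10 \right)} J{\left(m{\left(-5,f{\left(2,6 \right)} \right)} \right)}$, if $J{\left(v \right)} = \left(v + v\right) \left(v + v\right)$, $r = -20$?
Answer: $-432000$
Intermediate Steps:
$m{\left(R,F \right)} = F R$
$d{\left(B,g \right)} = -20 - g$
$J{\left(v \right)} = 4 v^{2}$ ($J{\left(v \right)} = 2 v 2 v = 4 v^{2}$)
$d{\left(16,10 \right)} J{\left(m{\left(-5,f{\left(2,6 \right)} \right)} \right)} = \left(-20 - 10\right) 4 \left(6 \cdot 2 \left(-5\right)\right)^{2} = \left(-20 - 10\right) 4 \left(12 \left(-5\right)\right)^{2} = - 30 \cdot 4 \left(-60\right)^{2} = - 30 \cdot 4 \cdot 3600 = \left(-30\right) 14400 = -432000$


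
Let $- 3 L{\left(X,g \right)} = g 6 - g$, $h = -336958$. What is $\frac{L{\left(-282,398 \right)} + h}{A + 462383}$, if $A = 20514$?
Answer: $- \frac{1012864}{1448691} \approx -0.69916$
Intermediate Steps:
$L{\left(X,g \right)} = - \frac{5 g}{3}$ ($L{\left(X,g \right)} = - \frac{g 6 - g}{3} = - \frac{6 g - g}{3} = - \frac{5 g}{3}$)
$\frac{L{\left(-282,398 \right)} + h}{A + 462383} = \frac{\left(- \frac{5}{3}\right) 398 - 336958}{20514 + 462383} = \frac{- \frac{1990}{3} - 336958}{482897} = \left(- \frac{1012864}{3}\right) \frac{1}{482897} = - \frac{1012864}{1448691}$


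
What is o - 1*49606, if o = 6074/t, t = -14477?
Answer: -718152136/14477 ≈ -49606.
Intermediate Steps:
o = -6074/14477 (o = 6074/(-14477) = 6074*(-1/14477) = -6074/14477 ≈ -0.41956)
o - 1*49606 = -6074/14477 - 1*49606 = -6074/14477 - 49606 = -718152136/14477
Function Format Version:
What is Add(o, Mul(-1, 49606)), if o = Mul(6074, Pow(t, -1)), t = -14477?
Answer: Rational(-718152136, 14477) ≈ -49606.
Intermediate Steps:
o = Rational(-6074, 14477) (o = Mul(6074, Pow(-14477, -1)) = Mul(6074, Rational(-1, 14477)) = Rational(-6074, 14477) ≈ -0.41956)
Add(o, Mul(-1, 49606)) = Add(Rational(-6074, 14477), Mul(-1, 49606)) = Add(Rational(-6074, 14477), -49606) = Rational(-718152136, 14477)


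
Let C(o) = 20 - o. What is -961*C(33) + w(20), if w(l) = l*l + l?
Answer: 12913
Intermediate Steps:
w(l) = l + l**2 (w(l) = l**2 + l = l + l**2)
-961*C(33) + w(20) = -961*(20 - 1*33) + 20*(1 + 20) = -961*(20 - 33) + 20*21 = -961*(-13) + 420 = 12493 + 420 = 12913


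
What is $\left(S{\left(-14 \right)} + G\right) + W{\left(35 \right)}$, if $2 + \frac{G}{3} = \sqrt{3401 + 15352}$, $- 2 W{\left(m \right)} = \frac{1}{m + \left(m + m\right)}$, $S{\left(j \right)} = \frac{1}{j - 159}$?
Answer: $- \frac{218363}{36330} + 3 \sqrt{18753} \approx 404.81$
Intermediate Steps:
$S{\left(j \right)} = \frac{1}{-159 + j}$
$W{\left(m \right)} = - \frac{1}{6 m}$ ($W{\left(m \right)} = - \frac{1}{2 \left(m + \left(m + m\right)\right)} = - \frac{1}{2 \left(m + 2 m\right)} = - \frac{1}{2 \cdot 3 m} = - \frac{\frac{1}{3} \frac{1}{m}}{2} = - \frac{1}{6 m}$)
$G = -6 + 3 \sqrt{18753}$ ($G = -6 + 3 \sqrt{3401 + 15352} = -6 + 3 \sqrt{18753} \approx 404.82$)
$\left(S{\left(-14 \right)} + G\right) + W{\left(35 \right)} = \left(\frac{1}{-159 - 14} - \left(6 - 3 \sqrt{18753}\right)\right) - \frac{1}{6 \cdot 35} = \left(\frac{1}{-173} - \left(6 - 3 \sqrt{18753}\right)\right) - \frac{1}{210} = \left(- \frac{1}{173} - \left(6 - 3 \sqrt{18753}\right)\right) - \frac{1}{210} = \left(- \frac{1039}{173} + 3 \sqrt{18753}\right) - \frac{1}{210} = - \frac{218363}{36330} + 3 \sqrt{18753}$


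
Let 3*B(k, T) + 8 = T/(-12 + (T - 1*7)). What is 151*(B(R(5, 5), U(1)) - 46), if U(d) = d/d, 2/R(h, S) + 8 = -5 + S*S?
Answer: -396979/54 ≈ -7351.5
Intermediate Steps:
R(h, S) = 2/(-13 + S**2) (R(h, S) = 2/(-8 + (-5 + S*S)) = 2/(-8 + (-5 + S**2)) = 2/(-13 + S**2))
U(d) = 1
B(k, T) = -8/3 + T/(3*(-19 + T)) (B(k, T) = -8/3 + (T/(-12 + (T - 1*7)))/3 = -8/3 + (T/(-12 + (T - 7)))/3 = -8/3 + (T/(-12 + (-7 + T)))/3 = -8/3 + (T/(-19 + T))/3 = -8/3 + T/(3*(-19 + T)))
151*(B(R(5, 5), U(1)) - 46) = 151*((152 - 7*1)/(3*(-19 + 1)) - 46) = 151*((1/3)*(152 - 7)/(-18) - 46) = 151*((1/3)*(-1/18)*145 - 46) = 151*(-145/54 - 46) = 151*(-2629/54) = -396979/54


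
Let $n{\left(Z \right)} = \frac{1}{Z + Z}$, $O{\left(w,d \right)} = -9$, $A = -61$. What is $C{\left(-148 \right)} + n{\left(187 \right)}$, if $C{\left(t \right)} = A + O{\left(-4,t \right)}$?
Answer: $- \frac{26179}{374} \approx -69.997$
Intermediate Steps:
$n{\left(Z \right)} = \frac{1}{2 Z}$
$C{\left(t \right)} = -70$ ($C{\left(t \right)} = -61 - 9 = -70$)
$C{\left(-148 \right)} + n{\left(187 \right)} = -70 + \frac{1}{2 \cdot 187} = -70 + \frac{1}{2} \cdot \frac{1}{187} = -70 + \frac{1}{374} = - \frac{26179}{374}$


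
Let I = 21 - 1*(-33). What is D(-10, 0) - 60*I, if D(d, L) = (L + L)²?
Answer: -3240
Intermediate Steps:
I = 54 (I = 21 + 33 = 54)
D(d, L) = 4*L² (D(d, L) = (2*L)² = 4*L²)
D(-10, 0) - 60*I = 4*0² - 60*54 = 4*0 - 3240 = 0 - 3240 = -3240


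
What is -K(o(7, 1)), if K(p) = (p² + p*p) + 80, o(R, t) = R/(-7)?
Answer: -82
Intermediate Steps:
o(R, t) = -R/7 (o(R, t) = R*(-⅐) = -R/7)
K(p) = 80 + 2*p² (K(p) = (p² + p²) + 80 = 2*p² + 80 = 80 + 2*p²)
-K(o(7, 1)) = -(80 + 2*(-⅐*7)²) = -(80 + 2*(-1)²) = -(80 + 2*1) = -(80 + 2) = -1*82 = -82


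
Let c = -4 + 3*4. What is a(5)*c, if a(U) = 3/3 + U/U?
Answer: 16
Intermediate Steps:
c = 8 (c = -4 + 12 = 8)
a(U) = 2 (a(U) = 3*(⅓) + 1 = 1 + 1 = 2)
a(5)*c = 2*8 = 16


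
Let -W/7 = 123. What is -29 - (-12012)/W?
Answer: -1761/41 ≈ -42.951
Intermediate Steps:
W = -861 (W = -7*123 = -861)
-29 - (-12012)/W = -29 - (-12012)/(-861) = -29 - (-12012)*(-1)/861 = -29 - 156*11/123 = -29 - 572/41 = -1761/41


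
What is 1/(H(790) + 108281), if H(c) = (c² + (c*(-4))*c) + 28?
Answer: -1/1763991 ≈ -5.6690e-7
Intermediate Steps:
H(c) = 28 - 3*c² (H(c) = (c² + (-4*c)*c) + 28 = (c² - 4*c²) + 28 = -3*c² + 28 = 28 - 3*c²)
1/(H(790) + 108281) = 1/((28 - 3*790²) + 108281) = 1/((28 - 3*624100) + 108281) = 1/((28 - 1872300) + 108281) = 1/(-1872272 + 108281) = 1/(-1763991) = -1/1763991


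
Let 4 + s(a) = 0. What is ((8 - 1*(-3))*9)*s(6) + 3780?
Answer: 3384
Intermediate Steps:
s(a) = -4 (s(a) = -4 + 0 = -4)
((8 - 1*(-3))*9)*s(6) + 3780 = ((8 - 1*(-3))*9)*(-4) + 3780 = ((8 + 3)*9)*(-4) + 3780 = (11*9)*(-4) + 3780 = 99*(-4) + 3780 = -396 + 3780 = 3384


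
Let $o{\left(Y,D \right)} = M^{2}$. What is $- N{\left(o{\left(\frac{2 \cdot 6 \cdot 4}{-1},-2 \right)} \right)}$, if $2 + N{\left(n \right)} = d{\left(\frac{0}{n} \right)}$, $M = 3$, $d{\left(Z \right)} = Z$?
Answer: $2$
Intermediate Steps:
$o{\left(Y,D \right)} = 9$ ($o{\left(Y,D \right)} = 3^{2} = 9$)
$N{\left(n \right)} = -2$ ($N{\left(n \right)} = -2 + \frac{0}{n} = -2 + 0 = -2$)
$- N{\left(o{\left(\frac{2 \cdot 6 \cdot 4}{-1},-2 \right)} \right)} = \left(-1\right) \left(-2\right) = 2$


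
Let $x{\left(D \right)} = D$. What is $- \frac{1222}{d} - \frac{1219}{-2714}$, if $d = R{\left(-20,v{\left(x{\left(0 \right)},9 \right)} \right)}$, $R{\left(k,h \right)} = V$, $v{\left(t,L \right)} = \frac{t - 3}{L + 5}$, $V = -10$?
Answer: $\frac{72363}{590} \approx 122.65$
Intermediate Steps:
$v{\left(t,L \right)} = \frac{-3 + t}{5 + L}$
$R{\left(k,h \right)} = -10$
$d = -10$
$- \frac{1222}{d} - \frac{1219}{-2714} = - \frac{1222}{-10} - \frac{1219}{-2714} = \left(-1222\right) \left(- \frac{1}{10}\right) - - \frac{53}{118} = \frac{611}{5} + \frac{53}{118} = \frac{72363}{590}$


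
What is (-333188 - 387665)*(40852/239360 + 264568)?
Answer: -11412371210471049/59840 ≈ -1.9071e+11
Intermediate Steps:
(-333188 - 387665)*(40852/239360 + 264568) = -720853*(40852*(1/239360) + 264568) = -720853*(10213/59840 + 264568) = -720853*15831759333/59840 = -11412371210471049/59840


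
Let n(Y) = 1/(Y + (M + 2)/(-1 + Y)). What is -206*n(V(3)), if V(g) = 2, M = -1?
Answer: -206/3 ≈ -68.667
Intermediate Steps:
n(Y) = 1/(Y + 1/(-1 + Y)) (n(Y) = 1/(Y + (-1 + 2)/(-1 + Y)) = 1/(Y + 1/(-1 + Y)))
-206*n(V(3)) = -206*(-1 + 2)/(1 + 2**2 - 1*2) = -206/(1 + 4 - 2) = -206/3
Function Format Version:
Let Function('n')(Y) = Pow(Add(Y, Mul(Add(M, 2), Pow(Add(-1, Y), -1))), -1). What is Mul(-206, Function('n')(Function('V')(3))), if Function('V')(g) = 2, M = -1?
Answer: Rational(-206, 3) ≈ -68.667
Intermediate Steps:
Function('n')(Y) = Pow(Add(Y, Pow(Add(-1, Y), -1)), -1) (Function('n')(Y) = Pow(Add(Y, Mul(Add(-1, 2), Pow(Add(-1, Y), -1))), -1) = Pow(Add(Y, Mul(1, Pow(Add(-1, Y), -1))), -1) = Pow(Add(Y, Pow(Add(-1, Y), -1)), -1))
Mul(-206, Function('n')(Function('V')(3))) = Mul(-206, Mul(Pow(Add(1, Pow(2, 2), Mul(-1, 2)), -1), Add(-1, 2))) = Mul(-206, Mul(Pow(Add(1, 4, -2), -1), 1)) = Mul(-206, Mul(Pow(3, -1), 1)) = Mul(-206, Mul(Rational(1, 3), 1)) = Mul(-206, Rational(1, 3)) = Rational(-206, 3)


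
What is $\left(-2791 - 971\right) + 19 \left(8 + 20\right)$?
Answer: $-3230$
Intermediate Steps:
$\left(-2791 - 971\right) + 19 \left(8 + 20\right) = -3762 + 19 \cdot 28 = -3762 + 532 = -3230$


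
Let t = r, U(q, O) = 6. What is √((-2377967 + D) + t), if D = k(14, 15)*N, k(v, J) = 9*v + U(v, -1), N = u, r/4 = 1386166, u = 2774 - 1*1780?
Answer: √3297905 ≈ 1816.0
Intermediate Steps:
u = 994 (u = 2774 - 1780 = 994)
r = 5544664 (r = 4*1386166 = 5544664)
N = 994
t = 5544664
k(v, J) = 6 + 9*v (k(v, J) = 9*v + 6 = 6 + 9*v)
D = 131208 (D = (6 + 9*14)*994 = (6 + 126)*994 = 132*994 = 131208)
√((-2377967 + D) + t) = √((-2377967 + 131208) + 5544664) = √(-2246759 + 5544664) = √3297905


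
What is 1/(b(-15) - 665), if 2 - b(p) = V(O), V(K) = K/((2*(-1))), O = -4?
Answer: -1/665 ≈ -0.0015038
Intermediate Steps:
V(K) = -K/2 (V(K) = K/(-2) = K*(-1/2) = -K/2)
b(p) = 0 (b(p) = 2 - (-1)*(-4)/2 = 2 - 1*2 = 2 - 2 = 0)
1/(b(-15) - 665) = 1/(0 - 665) = 1/(-665) = -1/665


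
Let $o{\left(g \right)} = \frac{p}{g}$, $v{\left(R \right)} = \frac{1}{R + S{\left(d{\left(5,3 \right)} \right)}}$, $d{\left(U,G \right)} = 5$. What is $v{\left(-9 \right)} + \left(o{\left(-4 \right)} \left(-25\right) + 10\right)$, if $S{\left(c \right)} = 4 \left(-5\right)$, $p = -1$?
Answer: $\frac{431}{116} \approx 3.7155$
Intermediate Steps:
$S{\left(c \right)} = -20$
$v{\left(R \right)} = \frac{1}{-20 + R}$ ($v{\left(R \right)} = \frac{1}{R - 20} = \frac{1}{-20 + R}$)
$o{\left(g \right)} = - \frac{1}{g}$
$v{\left(-9 \right)} + \left(o{\left(-4 \right)} \left(-25\right) + 10\right) = \frac{1}{-20 - 9} + \left(- \frac{1}{-4} \left(-25\right) + 10\right) = \frac{1}{-29} + \left(\left(-1\right) \left(- \frac{1}{4}\right) \left(-25\right) + 10\right) = - \frac{1}{29} + \left(\frac{1}{4} \left(-25\right) + 10\right) = - \frac{1}{29} + \left(- \frac{25}{4} + 10\right) = - \frac{1}{29} + \frac{15}{4} = \frac{431}{116}$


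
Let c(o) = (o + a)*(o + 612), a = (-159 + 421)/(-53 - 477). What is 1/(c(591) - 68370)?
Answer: 265/170132202 ≈ 1.5576e-6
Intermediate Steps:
a = -131/265 (a = 262/(-530) = 262*(-1/530) = -131/265 ≈ -0.49434)
c(o) = (612 + o)*(-131/265 + o) (c(o) = (o - 131/265)*(o + 612) = (-131/265 + o)*(612 + o) = (612 + o)*(-131/265 + o))
1/(c(591) - 68370) = 1/((-80172/265 + 591**2 + (162049/265)*591) - 68370) = 1/((-80172/265 + 349281 + 95770959/265) - 68370) = 1/(188250252/265 - 68370) = 1/(170132202/265) = 265/170132202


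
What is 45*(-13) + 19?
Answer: -566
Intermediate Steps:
45*(-13) + 19 = -585 + 19 = -566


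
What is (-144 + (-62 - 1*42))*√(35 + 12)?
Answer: -248*√47 ≈ -1700.2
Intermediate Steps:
(-144 + (-62 - 1*42))*√(35 + 12) = (-144 + (-62 - 42))*√47 = (-144 - 104)*√47 = -248*√47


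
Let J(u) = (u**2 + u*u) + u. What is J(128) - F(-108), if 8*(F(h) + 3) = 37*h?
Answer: 66797/2 ≈ 33399.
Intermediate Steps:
F(h) = -3 + 37*h/8 (F(h) = -3 + (37*h)/8 = -3 + 37*h/8)
J(u) = u + 2*u**2 (J(u) = (u**2 + u**2) + u = 2*u**2 + u = u + 2*u**2)
J(128) - F(-108) = 128*(1 + 2*128) - (-3 + (37/8)*(-108)) = 128*(1 + 256) - (-3 - 999/2) = 128*257 - 1*(-1005/2) = 32896 + 1005/2 = 66797/2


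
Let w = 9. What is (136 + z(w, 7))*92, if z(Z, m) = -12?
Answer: 11408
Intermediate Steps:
(136 + z(w, 7))*92 = (136 - 12)*92 = 124*92 = 11408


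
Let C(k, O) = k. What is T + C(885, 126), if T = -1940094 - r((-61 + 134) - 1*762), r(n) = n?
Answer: -1938520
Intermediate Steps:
T = -1939405 (T = -1940094 - ((-61 + 134) - 1*762) = -1940094 - (73 - 762) = -1940094 - 1*(-689) = -1940094 + 689 = -1939405)
T + C(885, 126) = -1939405 + 885 = -1938520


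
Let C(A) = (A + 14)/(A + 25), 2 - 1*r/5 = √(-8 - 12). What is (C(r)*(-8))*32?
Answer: -68608/345 + 5632*I*√5/345 ≈ -198.86 + 36.503*I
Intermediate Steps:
r = 10 - 10*I*√5 (r = 10 - 5*√(-8 - 12) = 10 - 10*I*√5 ≈ 10.0 - 22.361*I)
C(A) = (14 + A)/(25 + A)
(C(r)*(-8))*32 = (((14 + (10 - 10*I*√5))/(25 + (10 - 10*I*√5)))*(-8))*32 = (((24 - 10*I*√5)/(35 - 10*I*√5))*(-8))*32 = -8*(24 - 10*I*√5)/(35 - 10*I*√5)*32 = -256*(24 - 10*I*√5)/(35 - 10*I*√5)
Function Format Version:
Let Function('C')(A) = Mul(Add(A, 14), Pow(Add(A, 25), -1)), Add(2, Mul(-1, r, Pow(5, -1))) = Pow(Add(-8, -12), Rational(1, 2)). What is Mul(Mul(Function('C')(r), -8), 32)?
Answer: Add(Rational(-68608, 345), Mul(Rational(5632, 345), I, Pow(5, Rational(1, 2)))) ≈ Add(-198.86, Mul(36.503, I))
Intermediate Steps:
r = Add(10, Mul(-10, I, Pow(5, Rational(1, 2)))) (r = Add(10, Mul(-5, Pow(Add(-8, -12), Rational(1, 2)))) = Add(10, Mul(-5, Pow(-20, Rational(1, 2)))) = Add(10, Mul(-5, Mul(2, I, Pow(5, Rational(1, 2))))) = Add(10, Mul(-10, I, Pow(5, Rational(1, 2)))) ≈ Add(10.000, Mul(-22.361, I)))
Function('C')(A) = Mul(Pow(Add(25, A), -1), Add(14, A)) (Function('C')(A) = Mul(Add(14, A), Pow(Add(25, A), -1)) = Mul(Pow(Add(25, A), -1), Add(14, A)))
Mul(Mul(Function('C')(r), -8), 32) = Mul(Mul(Mul(Pow(Add(25, Add(10, Mul(-10, I, Pow(5, Rational(1, 2))))), -1), Add(14, Add(10, Mul(-10, I, Pow(5, Rational(1, 2)))))), -8), 32) = Mul(Mul(Mul(Pow(Add(35, Mul(-10, I, Pow(5, Rational(1, 2)))), -1), Add(24, Mul(-10, I, Pow(5, Rational(1, 2))))), -8), 32) = Mul(Mul(-8, Pow(Add(35, Mul(-10, I, Pow(5, Rational(1, 2)))), -1), Add(24, Mul(-10, I, Pow(5, Rational(1, 2))))), 32) = Mul(-256, Pow(Add(35, Mul(-10, I, Pow(5, Rational(1, 2)))), -1), Add(24, Mul(-10, I, Pow(5, Rational(1, 2)))))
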